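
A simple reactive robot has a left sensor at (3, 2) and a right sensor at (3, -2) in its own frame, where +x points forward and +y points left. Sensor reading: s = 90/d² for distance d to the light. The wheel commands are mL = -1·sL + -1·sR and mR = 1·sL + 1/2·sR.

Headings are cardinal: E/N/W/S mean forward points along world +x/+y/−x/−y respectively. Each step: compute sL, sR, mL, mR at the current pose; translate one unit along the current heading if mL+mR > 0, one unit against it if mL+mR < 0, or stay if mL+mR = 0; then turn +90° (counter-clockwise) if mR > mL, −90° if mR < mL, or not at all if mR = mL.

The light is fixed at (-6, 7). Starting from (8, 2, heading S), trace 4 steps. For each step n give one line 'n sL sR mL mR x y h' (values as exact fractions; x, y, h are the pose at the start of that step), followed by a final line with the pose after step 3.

n=0: pose=(8,2,S); sL=9/32, sR=45/104; mL=-297/416, mR=207/416; mL+mR=-45/208 → advance -1; mR−mL=63/52 → turn +1·90°
n=1: pose=(8,3,E); sL=90/293, sR=18/65; mL=-11124/19045, mR=8487/19045; mL+mR=-9/65 → advance -1; mR−mL=19611/19045 → turn +1·90°
n=2: pose=(7,3,N); sL=45/61, sR=45/113; mL=-7830/6893, mR=12915/13786; mL+mR=-45/226 → advance -1; mR−mL=28575/13786 → turn +1·90°
n=3: pose=(7,2,W); sL=90/149, sR=90/109; mL=-23220/16241, mR=16515/16241; mL+mR=-45/109 → advance -1; mR−mL=39735/16241 → turn +1·90°

0 9/32 45/104 -297/416 207/416 8 2 S
1 90/293 18/65 -11124/19045 8487/19045 8 3 E
2 45/61 45/113 -7830/6893 12915/13786 7 3 N
3 90/149 90/109 -23220/16241 16515/16241 7 2 W
final 8 2 S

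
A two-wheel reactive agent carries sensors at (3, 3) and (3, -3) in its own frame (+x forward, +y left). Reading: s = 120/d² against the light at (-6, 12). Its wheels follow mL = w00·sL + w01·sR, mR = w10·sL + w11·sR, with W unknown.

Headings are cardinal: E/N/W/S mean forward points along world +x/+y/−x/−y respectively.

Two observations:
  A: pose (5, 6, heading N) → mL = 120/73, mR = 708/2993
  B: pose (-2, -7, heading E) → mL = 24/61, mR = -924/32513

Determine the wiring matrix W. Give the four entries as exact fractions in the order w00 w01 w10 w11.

1 0 1/2 -1

obs A: pose=(5,6,N) → sL=120/73, sR=24/41, mL=120/73, mR=708/2993
obs B: pose=(-2,-7,E) → sL=24/61, sR=120/533, mL=24/61, mR=-924/32513
sensor matrix S = [[120/73, 24/41], [24/61, 120/533]]; det S = 331776/2373449
solve [mL_A; mL_B] = S·[w00; w01] and [mR_A; mR_B] = S·[w10; w11]:
  w00 = 1, w01 = 0, w10 = 1/2, w11 = -1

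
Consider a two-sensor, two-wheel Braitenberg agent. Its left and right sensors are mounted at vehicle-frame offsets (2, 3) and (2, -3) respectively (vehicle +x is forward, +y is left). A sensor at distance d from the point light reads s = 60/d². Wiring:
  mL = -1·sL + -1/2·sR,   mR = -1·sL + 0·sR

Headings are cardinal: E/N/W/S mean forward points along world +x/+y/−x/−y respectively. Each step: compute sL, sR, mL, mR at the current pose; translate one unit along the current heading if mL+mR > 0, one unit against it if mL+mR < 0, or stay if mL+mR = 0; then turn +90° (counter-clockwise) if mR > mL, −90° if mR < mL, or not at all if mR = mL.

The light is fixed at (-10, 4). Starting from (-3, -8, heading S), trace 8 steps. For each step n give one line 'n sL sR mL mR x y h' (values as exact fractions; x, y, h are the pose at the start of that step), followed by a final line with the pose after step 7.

0 15/74 15/53 -675/1961 -15/74 -3 -8 S
1 12/29 60/277 -4194/8033 -12/29 -3 -7 E
2 2/3 10/27 -23/27 -2/3 -4 -7 N
3 60/241 60/97 -13050/23377 -60/241 -4 -8 W
4 15/74 15/53 -675/1961 -15/74 -3 -8 S
5 12/29 60/277 -4194/8033 -12/29 -3 -7 E
6 2/3 10/27 -23/27 -2/3 -4 -7 N
7 60/241 60/97 -13050/23377 -60/241 -4 -8 W
final -3 -8 S

n=0: pose=(-3,-8,S); sL=15/74, sR=15/53; mL=-675/1961, mR=-15/74; mL+mR=-2145/3922 → advance -1; mR−mL=15/106 → turn +1·90°
n=1: pose=(-3,-7,E); sL=12/29, sR=60/277; mL=-4194/8033, mR=-12/29; mL+mR=-7518/8033 → advance -1; mR−mL=30/277 → turn +1·90°
n=2: pose=(-4,-7,N); sL=2/3, sR=10/27; mL=-23/27, mR=-2/3; mL+mR=-41/27 → advance -1; mR−mL=5/27 → turn +1·90°
n=3: pose=(-4,-8,W); sL=60/241, sR=60/97; mL=-13050/23377, mR=-60/241; mL+mR=-18870/23377 → advance -1; mR−mL=30/97 → turn +1·90°
n=4: pose=(-3,-8,S); sL=15/74, sR=15/53; mL=-675/1961, mR=-15/74; mL+mR=-2145/3922 → advance -1; mR−mL=15/106 → turn +1·90°
n=5: pose=(-3,-7,E); sL=12/29, sR=60/277; mL=-4194/8033, mR=-12/29; mL+mR=-7518/8033 → advance -1; mR−mL=30/277 → turn +1·90°
n=6: pose=(-4,-7,N); sL=2/3, sR=10/27; mL=-23/27, mR=-2/3; mL+mR=-41/27 → advance -1; mR−mL=5/27 → turn +1·90°
n=7: pose=(-4,-8,W); sL=60/241, sR=60/97; mL=-13050/23377, mR=-60/241; mL+mR=-18870/23377 → advance -1; mR−mL=30/97 → turn +1·90°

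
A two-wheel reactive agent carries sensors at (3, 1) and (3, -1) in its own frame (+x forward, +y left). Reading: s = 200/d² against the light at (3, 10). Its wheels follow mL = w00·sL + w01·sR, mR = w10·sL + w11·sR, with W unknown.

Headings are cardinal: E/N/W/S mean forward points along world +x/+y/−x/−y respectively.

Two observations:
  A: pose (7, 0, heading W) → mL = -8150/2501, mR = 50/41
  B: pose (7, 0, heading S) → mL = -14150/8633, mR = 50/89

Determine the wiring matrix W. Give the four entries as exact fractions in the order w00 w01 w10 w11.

obs A: pose=(7,0,W) → sL=100/61, sR=100/41, mL=-8150/2501, mR=50/41
obs B: pose=(7,0,S) → sL=100/97, sR=100/89, mL=-14150/8633, mR=50/89
sensor matrix S = [[100/61, 100/41], [100/97, 100/89]]; det S = -14520000/21591133
solve [mL_A; mL_B] = S·[w00; w01] and [mR_A; mR_B] = S·[w10; w11]:
  w00 = -1/2, w01 = -1, w10 = 0, w11 = 1/2

-1/2 -1 0 1/2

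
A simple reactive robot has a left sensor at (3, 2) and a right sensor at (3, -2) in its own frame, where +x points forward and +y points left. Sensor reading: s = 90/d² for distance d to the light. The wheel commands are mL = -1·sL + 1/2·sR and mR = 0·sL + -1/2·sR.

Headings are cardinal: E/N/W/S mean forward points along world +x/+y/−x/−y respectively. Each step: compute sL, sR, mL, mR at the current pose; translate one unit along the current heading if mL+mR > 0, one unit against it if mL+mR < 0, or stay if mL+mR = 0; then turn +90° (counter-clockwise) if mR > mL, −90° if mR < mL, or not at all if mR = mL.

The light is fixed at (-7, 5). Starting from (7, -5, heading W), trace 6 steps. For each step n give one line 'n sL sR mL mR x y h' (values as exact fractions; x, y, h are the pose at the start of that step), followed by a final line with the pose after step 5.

n=0: pose=(7,-5,W); sL=18/53, sR=18/37; mL=-189/1961, mR=-9/37; mL+mR=-18/53 → advance -1; mR−mL=-288/1961 → turn -1·90°
n=1: pose=(8,-5,N); sL=45/109, sR=45/169; mL=-10305/36842, mR=-45/338; mL+mR=-45/109 → advance -1; mR−mL=2700/18421 → turn +1·90°
n=2: pose=(8,-6,W); sL=90/313, sR=2/5; mL=-137/1565, mR=-1/5; mL+mR=-90/313 → advance -1; mR−mL=-176/1565 → turn -1·90°
n=3: pose=(9,-6,N); sL=9/26, sR=45/194; mL=-1161/5044, mR=-45/388; mL+mR=-9/26 → advance -1; mR−mL=144/1261 → turn +1·90°
n=4: pose=(9,-7,W); sL=18/73, sR=90/269; mL=-1557/19637, mR=-45/269; mL+mR=-18/73 → advance -1; mR−mL=-1728/19637 → turn -1·90°
n=5: pose=(10,-7,N); sL=5/17, sR=45/221; mL=-5/26, mR=-45/442; mL+mR=-5/17 → advance -1; mR−mL=20/221 → turn +1·90°

0 18/53 18/37 -189/1961 -9/37 7 -5 W
1 45/109 45/169 -10305/36842 -45/338 8 -5 N
2 90/313 2/5 -137/1565 -1/5 8 -6 W
3 9/26 45/194 -1161/5044 -45/388 9 -6 N
4 18/73 90/269 -1557/19637 -45/269 9 -7 W
5 5/17 45/221 -5/26 -45/442 10 -7 N
final 10 -8 W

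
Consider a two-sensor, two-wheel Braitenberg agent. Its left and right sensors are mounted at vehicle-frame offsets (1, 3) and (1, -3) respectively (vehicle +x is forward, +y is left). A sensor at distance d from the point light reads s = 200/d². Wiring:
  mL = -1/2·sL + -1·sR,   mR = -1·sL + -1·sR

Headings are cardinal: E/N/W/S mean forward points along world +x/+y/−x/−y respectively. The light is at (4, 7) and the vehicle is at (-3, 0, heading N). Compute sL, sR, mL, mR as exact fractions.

left sensor world pos  = (-6, 1); dL² = 136
right sensor world pos = (0, 1); dR² = 52
sL = 200/136 = 25/17
sR = 200/52 = 50/13
mL = -1/2·sL + -1·sR = -2025/442
mR = -1·sL + -1·sR = -1175/221

25/17 50/13 -2025/442 -1175/221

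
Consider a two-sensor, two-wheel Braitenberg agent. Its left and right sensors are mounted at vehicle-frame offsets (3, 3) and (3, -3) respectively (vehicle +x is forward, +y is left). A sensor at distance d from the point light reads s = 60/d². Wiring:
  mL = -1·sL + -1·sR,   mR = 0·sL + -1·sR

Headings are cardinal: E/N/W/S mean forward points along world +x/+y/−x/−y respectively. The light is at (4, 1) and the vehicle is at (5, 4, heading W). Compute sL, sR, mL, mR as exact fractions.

15 3/2 -33/2 -3/2

left sensor world pos  = (2, 1); dL² = 4
right sensor world pos = (2, 7); dR² = 40
sL = 60/4 = 15
sR = 60/40 = 3/2
mL = -1·sL + -1·sR = -33/2
mR = 0·sL + -1·sR = -3/2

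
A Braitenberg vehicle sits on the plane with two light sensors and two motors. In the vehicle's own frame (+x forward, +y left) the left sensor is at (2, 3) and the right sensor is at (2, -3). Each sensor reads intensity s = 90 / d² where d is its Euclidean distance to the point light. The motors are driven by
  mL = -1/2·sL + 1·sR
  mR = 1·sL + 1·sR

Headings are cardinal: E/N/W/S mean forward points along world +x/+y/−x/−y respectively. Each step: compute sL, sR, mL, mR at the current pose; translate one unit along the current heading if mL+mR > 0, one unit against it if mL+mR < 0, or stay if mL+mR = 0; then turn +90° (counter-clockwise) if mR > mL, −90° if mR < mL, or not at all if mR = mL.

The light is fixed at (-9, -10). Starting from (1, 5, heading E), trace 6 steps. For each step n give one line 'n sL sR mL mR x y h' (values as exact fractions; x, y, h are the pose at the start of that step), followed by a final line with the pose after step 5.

n=0: pose=(1,5,E); sL=5/26, sR=5/16; mL=45/208, mR=105/208; mL+mR=75/104 → advance +1; mR−mL=15/52 → turn +1·90°
n=1: pose=(2,5,N); sL=90/353, sR=18/97; mL=1989/34241, mR=15084/34241; mL+mR=17073/34241 → advance +1; mR−mL=135/353 → turn +1·90°
n=2: pose=(2,6,W); sL=9/25, sR=45/221; mL=261/11050, mR=3114/5525; mL+mR=6489/11050 → advance +1; mR−mL=27/50 → turn +1·90°
n=3: pose=(1,6,S); sL=18/73, sR=18/49; mL=873/3577, mR=2196/3577; mL+mR=3069/3577 → advance +1; mR−mL=27/73 → turn +1·90°
n=4: pose=(1,5,E); sL=5/26, sR=5/16; mL=45/208, mR=105/208; mL+mR=75/104 → advance +1; mR−mL=15/52 → turn +1·90°
n=5: pose=(2,5,N); sL=90/353, sR=18/97; mL=1989/34241, mR=15084/34241; mL+mR=17073/34241 → advance +1; mR−mL=135/353 → turn +1·90°

0 5/26 5/16 45/208 105/208 1 5 E
1 90/353 18/97 1989/34241 15084/34241 2 5 N
2 9/25 45/221 261/11050 3114/5525 2 6 W
3 18/73 18/49 873/3577 2196/3577 1 6 S
4 5/26 5/16 45/208 105/208 1 5 E
5 90/353 18/97 1989/34241 15084/34241 2 5 N
final 2 6 W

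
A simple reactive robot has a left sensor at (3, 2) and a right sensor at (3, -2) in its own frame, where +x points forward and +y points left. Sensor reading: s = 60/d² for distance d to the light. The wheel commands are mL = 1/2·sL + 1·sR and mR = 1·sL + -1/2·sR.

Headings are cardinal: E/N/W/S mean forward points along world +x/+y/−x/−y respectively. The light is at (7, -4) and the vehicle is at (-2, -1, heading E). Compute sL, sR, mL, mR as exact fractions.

left sensor world pos  = (1, 1); dL² = 61
right sensor world pos = (1, -3); dR² = 37
sL = 60/61 = 60/61
sR = 60/37 = 60/37
mL = 1/2·sL + 1·sR = 4770/2257
mR = 1·sL + -1/2·sR = 390/2257

60/61 60/37 4770/2257 390/2257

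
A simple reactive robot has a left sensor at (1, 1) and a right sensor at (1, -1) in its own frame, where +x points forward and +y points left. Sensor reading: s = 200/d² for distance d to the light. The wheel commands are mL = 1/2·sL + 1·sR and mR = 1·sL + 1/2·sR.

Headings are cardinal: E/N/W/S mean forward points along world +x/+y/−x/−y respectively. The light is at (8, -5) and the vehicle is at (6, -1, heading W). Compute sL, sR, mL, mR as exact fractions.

100/9 100/17 1750/153 2150/153

left sensor world pos  = (5, -2); dL² = 18
right sensor world pos = (5, 0); dR² = 34
sL = 200/18 = 100/9
sR = 200/34 = 100/17
mL = 1/2·sL + 1·sR = 1750/153
mR = 1·sL + 1/2·sR = 2150/153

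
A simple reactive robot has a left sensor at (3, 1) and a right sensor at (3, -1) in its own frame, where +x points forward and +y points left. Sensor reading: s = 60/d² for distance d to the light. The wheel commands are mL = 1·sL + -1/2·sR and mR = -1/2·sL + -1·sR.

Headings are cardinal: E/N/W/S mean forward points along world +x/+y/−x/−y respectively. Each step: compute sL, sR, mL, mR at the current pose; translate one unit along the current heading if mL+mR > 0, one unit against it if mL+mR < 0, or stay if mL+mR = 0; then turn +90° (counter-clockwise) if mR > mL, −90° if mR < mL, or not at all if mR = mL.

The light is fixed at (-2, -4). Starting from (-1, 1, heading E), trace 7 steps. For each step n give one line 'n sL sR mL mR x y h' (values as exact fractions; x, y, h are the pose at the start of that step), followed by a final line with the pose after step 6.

n=0: pose=(-1,1,E); sL=15/13, sR=15/8; mL=45/208, mR=-255/104; mL+mR=-465/208 → advance -1; mR−mL=-555/208 → turn -1·90°
n=1: pose=(-2,1,S); sL=12, sR=12; mL=6, mR=-18; mL+mR=-12 → advance -1; mR−mL=-24 → turn -1·90°
n=2: pose=(-2,2,W); sL=30/17, sR=30/29; mL=615/493, mR=-945/493; mL+mR=-330/493 → advance -1; mR−mL=-1560/493 → turn -1·90°
n=3: pose=(-1,2,N); sL=20/27, sR=12/17; mL=178/459, mR=-494/459; mL+mR=-316/459 → advance -1; mR−mL=-224/153 → turn -1·90°
n=4: pose=(-1,1,E); sL=15/13, sR=15/8; mL=45/208, mR=-255/104; mL+mR=-465/208 → advance -1; mR−mL=-555/208 → turn -1·90°
n=5: pose=(-2,1,S); sL=12, sR=12; mL=6, mR=-18; mL+mR=-12 → advance -1; mR−mL=-24 → turn -1·90°
n=6: pose=(-2,2,W); sL=30/17, sR=30/29; mL=615/493, mR=-945/493; mL+mR=-330/493 → advance -1; mR−mL=-1560/493 → turn -1·90°

0 15/13 15/8 45/208 -255/104 -1 1 E
1 12 12 6 -18 -2 1 S
2 30/17 30/29 615/493 -945/493 -2 2 W
3 20/27 12/17 178/459 -494/459 -1 2 N
4 15/13 15/8 45/208 -255/104 -1 1 E
5 12 12 6 -18 -2 1 S
6 30/17 30/29 615/493 -945/493 -2 2 W
final -1 2 N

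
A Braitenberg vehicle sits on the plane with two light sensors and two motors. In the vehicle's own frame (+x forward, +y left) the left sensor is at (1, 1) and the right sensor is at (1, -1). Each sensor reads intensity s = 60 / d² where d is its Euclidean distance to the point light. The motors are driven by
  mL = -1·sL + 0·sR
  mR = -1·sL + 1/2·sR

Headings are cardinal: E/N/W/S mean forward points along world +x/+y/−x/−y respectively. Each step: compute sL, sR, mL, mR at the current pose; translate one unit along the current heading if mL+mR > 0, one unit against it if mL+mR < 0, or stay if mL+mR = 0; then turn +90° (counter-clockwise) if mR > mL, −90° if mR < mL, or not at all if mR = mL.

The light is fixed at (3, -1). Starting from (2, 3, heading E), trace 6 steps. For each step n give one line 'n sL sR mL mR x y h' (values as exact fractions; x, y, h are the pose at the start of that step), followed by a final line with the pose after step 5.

0 12/5 20/3 -12/5 14/15 2 3 E
1 30/17 30/13 -30/17 -135/221 1 3 N
2 60/13 12/5 -60/13 -222/65 1 2 W
3 15 15/2 -15 -45/4 2 2 S
4 12/5 20/3 -12/5 14/15 2 3 E
5 30/17 30/13 -30/17 -135/221 1 3 N
final 1 2 W

n=0: pose=(2,3,E); sL=12/5, sR=20/3; mL=-12/5, mR=14/15; mL+mR=-22/15 → advance -1; mR−mL=10/3 → turn +1·90°
n=1: pose=(1,3,N); sL=30/17, sR=30/13; mL=-30/17, mR=-135/221; mL+mR=-525/221 → advance -1; mR−mL=15/13 → turn +1·90°
n=2: pose=(1,2,W); sL=60/13, sR=12/5; mL=-60/13, mR=-222/65; mL+mR=-522/65 → advance -1; mR−mL=6/5 → turn +1·90°
n=3: pose=(2,2,S); sL=15, sR=15/2; mL=-15, mR=-45/4; mL+mR=-105/4 → advance -1; mR−mL=15/4 → turn +1·90°
n=4: pose=(2,3,E); sL=12/5, sR=20/3; mL=-12/5, mR=14/15; mL+mR=-22/15 → advance -1; mR−mL=10/3 → turn +1·90°
n=5: pose=(1,3,N); sL=30/17, sR=30/13; mL=-30/17, mR=-135/221; mL+mR=-525/221 → advance -1; mR−mL=15/13 → turn +1·90°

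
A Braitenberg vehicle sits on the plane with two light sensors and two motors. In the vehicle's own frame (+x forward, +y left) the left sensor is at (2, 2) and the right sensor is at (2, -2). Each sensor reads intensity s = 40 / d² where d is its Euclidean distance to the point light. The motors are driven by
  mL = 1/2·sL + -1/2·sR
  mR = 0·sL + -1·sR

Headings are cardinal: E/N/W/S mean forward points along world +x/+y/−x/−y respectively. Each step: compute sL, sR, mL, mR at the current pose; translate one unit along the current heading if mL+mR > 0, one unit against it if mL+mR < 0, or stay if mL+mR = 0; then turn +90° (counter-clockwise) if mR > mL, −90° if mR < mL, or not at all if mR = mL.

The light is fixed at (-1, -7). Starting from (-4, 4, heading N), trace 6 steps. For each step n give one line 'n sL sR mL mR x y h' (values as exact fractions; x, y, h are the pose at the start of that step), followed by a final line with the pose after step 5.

n=0: pose=(-4,4,N); sL=20/97, sR=4/17; mL=-24/1649, mR=-4/17; mL+mR=-412/1649 → advance -1; mR−mL=-364/1649 → turn -1·90°
n=1: pose=(-4,3,E); sL=8/29, sR=8/13; mL=-64/377, mR=-8/13; mL+mR=-296/377 → advance -1; mR−mL=-168/377 → turn -1·90°
n=2: pose=(-5,3,S); sL=10/17, sR=2/5; mL=8/85, mR=-2/5; mL+mR=-26/85 → advance -1; mR−mL=-42/85 → turn -1·90°
n=3: pose=(-5,4,W); sL=40/117, sR=8/41; mL=352/4797, mR=-8/41; mL+mR=-584/4797 → advance -1; mR−mL=-1288/4797 → turn -1·90°
n=4: pose=(-4,4,N); sL=20/97, sR=4/17; mL=-24/1649, mR=-4/17; mL+mR=-412/1649 → advance -1; mR−mL=-364/1649 → turn -1·90°
n=5: pose=(-4,3,E); sL=8/29, sR=8/13; mL=-64/377, mR=-8/13; mL+mR=-296/377 → advance -1; mR−mL=-168/377 → turn -1·90°

0 20/97 4/17 -24/1649 -4/17 -4 4 N
1 8/29 8/13 -64/377 -8/13 -4 3 E
2 10/17 2/5 8/85 -2/5 -5 3 S
3 40/117 8/41 352/4797 -8/41 -5 4 W
4 20/97 4/17 -24/1649 -4/17 -4 4 N
5 8/29 8/13 -64/377 -8/13 -4 3 E
final -5 3 S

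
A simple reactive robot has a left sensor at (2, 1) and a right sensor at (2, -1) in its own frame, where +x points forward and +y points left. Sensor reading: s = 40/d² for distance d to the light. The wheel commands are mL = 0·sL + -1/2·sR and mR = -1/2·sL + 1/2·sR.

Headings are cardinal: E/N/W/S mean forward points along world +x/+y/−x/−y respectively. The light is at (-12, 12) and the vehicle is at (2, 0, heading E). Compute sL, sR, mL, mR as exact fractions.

40/377 8/85 -4/85 -192/32045

left sensor world pos  = (4, 1); dL² = 377
right sensor world pos = (4, -1); dR² = 425
sL = 40/377 = 40/377
sR = 40/425 = 8/85
mL = 0·sL + -1/2·sR = -4/85
mR = -1/2·sL + 1/2·sR = -192/32045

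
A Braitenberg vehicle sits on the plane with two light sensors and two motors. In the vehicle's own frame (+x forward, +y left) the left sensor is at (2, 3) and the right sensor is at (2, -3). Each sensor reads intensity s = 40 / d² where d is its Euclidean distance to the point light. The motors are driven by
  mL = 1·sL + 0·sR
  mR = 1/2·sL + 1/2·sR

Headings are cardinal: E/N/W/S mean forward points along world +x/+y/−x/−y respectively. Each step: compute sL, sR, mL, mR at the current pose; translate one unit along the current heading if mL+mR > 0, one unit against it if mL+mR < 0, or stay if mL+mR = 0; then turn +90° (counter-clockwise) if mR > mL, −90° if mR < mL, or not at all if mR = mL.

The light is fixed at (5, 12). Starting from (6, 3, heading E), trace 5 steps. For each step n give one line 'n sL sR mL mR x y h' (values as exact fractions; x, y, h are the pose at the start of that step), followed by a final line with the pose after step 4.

n=0: pose=(6,3,E); sL=8/9, sR=40/153; mL=8/9, mR=88/153; mL+mR=224/153 → advance +1; mR−mL=-16/51 → turn -1·90°
n=1: pose=(7,3,S); sL=20/73, sR=20/61; mL=20/73, mR=1340/4453; mL+mR=2560/4453 → advance +1; mR−mL=120/4453 → turn +1·90°
n=2: pose=(7,2,E); sL=8/13, sR=8/37; mL=8/13, mR=200/481; mL+mR=496/481 → advance +1; mR−mL=-96/481 → turn -1·90°
n=3: pose=(8,2,S); sL=2/9, sR=5/18; mL=2/9, mR=1/4; mL+mR=17/36 → advance +1; mR−mL=1/36 → turn +1·90°
n=4: pose=(8,1,E); sL=40/89, sR=40/221; mL=40/89, mR=6200/19669; mL+mR=15040/19669 → advance +1; mR−mL=-2640/19669 → turn -1·90°

0 8/9 40/153 8/9 88/153 6 3 E
1 20/73 20/61 20/73 1340/4453 7 3 S
2 8/13 8/37 8/13 200/481 7 2 E
3 2/9 5/18 2/9 1/4 8 2 S
4 40/89 40/221 40/89 6200/19669 8 1 E
final 9 1 S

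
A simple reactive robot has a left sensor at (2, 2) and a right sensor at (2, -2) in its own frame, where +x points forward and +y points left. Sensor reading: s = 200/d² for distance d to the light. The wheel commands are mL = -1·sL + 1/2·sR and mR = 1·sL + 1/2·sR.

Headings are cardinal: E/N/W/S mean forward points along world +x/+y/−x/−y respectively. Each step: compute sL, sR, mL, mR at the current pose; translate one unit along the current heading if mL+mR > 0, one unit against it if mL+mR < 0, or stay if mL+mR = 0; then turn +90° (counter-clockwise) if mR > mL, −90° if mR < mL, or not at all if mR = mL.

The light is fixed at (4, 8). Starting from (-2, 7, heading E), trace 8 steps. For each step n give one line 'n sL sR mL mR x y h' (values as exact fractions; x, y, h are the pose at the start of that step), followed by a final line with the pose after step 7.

0 200/17 8 -132/17 268/17 -2 7 E
1 4 20 6 14 -1 7 N
2 200/53 200/53 -100/53 300/53 -1 8 W
3 10 50/17 -145/17 195/17 -2 8 S
4 200/17 8 -132/17 268/17 -2 7 E
5 4 20 6 14 -1 7 N
6 200/53 200/53 -100/53 300/53 -1 8 W
7 10 50/17 -145/17 195/17 -2 8 S
final -2 7 E

n=0: pose=(-2,7,E); sL=200/17, sR=8; mL=-132/17, mR=268/17; mL+mR=8 → advance +1; mR−mL=400/17 → turn +1·90°
n=1: pose=(-1,7,N); sL=4, sR=20; mL=6, mR=14; mL+mR=20 → advance +1; mR−mL=8 → turn +1·90°
n=2: pose=(-1,8,W); sL=200/53, sR=200/53; mL=-100/53, mR=300/53; mL+mR=200/53 → advance +1; mR−mL=400/53 → turn +1·90°
n=3: pose=(-2,8,S); sL=10, sR=50/17; mL=-145/17, mR=195/17; mL+mR=50/17 → advance +1; mR−mL=20 → turn +1·90°
n=4: pose=(-2,7,E); sL=200/17, sR=8; mL=-132/17, mR=268/17; mL+mR=8 → advance +1; mR−mL=400/17 → turn +1·90°
n=5: pose=(-1,7,N); sL=4, sR=20; mL=6, mR=14; mL+mR=20 → advance +1; mR−mL=8 → turn +1·90°
n=6: pose=(-1,8,W); sL=200/53, sR=200/53; mL=-100/53, mR=300/53; mL+mR=200/53 → advance +1; mR−mL=400/53 → turn +1·90°
n=7: pose=(-2,8,S); sL=10, sR=50/17; mL=-145/17, mR=195/17; mL+mR=50/17 → advance +1; mR−mL=20 → turn +1·90°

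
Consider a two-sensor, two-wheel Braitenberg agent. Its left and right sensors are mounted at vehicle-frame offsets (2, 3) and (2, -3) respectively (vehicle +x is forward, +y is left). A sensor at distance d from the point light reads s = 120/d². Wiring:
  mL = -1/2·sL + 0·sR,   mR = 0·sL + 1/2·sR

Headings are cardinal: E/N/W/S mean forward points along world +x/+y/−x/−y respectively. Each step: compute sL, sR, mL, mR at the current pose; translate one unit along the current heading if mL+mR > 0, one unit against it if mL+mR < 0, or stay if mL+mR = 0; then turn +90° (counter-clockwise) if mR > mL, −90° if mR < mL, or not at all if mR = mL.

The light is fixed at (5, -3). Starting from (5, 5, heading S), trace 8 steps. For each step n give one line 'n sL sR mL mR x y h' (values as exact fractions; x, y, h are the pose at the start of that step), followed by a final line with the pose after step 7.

n=0: pose=(5,5,S); sL=8/3, sR=8/3; mL=-4/3, mR=4/3; mL+mR=0 → advance +0; mR−mL=8/3 → turn +1·90°
n=1: pose=(5,5,E); sL=24/25, sR=120/29; mL=-12/25, mR=60/29; mL+mR=1152/725 → advance +1; mR−mL=1848/725 → turn +1·90°
n=2: pose=(6,5,N); sL=15/13, sR=30/29; mL=-15/26, mR=15/29; mL+mR=-45/754 → advance -1; mR−mL=825/754 → turn +1·90°
n=3: pose=(6,4,W); sL=120/17, sR=120/101; mL=-60/17, mR=60/101; mL+mR=-5040/1717 → advance -1; mR−mL=7080/1717 → turn +1·90°
n=4: pose=(7,4,S); sL=12/5, sR=60/13; mL=-6/5, mR=30/13; mL+mR=72/65 → advance +1; mR−mL=228/65 → turn +1·90°
n=5: pose=(7,3,E); sL=120/97, sR=24/5; mL=-60/97, mR=12/5; mL+mR=864/485 → advance +1; mR−mL=1464/485 → turn +1·90°
n=6: pose=(8,3,N); sL=15/8, sR=6/5; mL=-15/16, mR=3/5; mL+mR=-27/80 → advance -1; mR−mL=123/80 → turn +1·90°
n=7: pose=(8,2,W); sL=24, sR=24/13; mL=-12, mR=12/13; mL+mR=-144/13 → advance -1; mR−mL=168/13 → turn +1·90°

0 8/3 8/3 -4/3 4/3 5 5 S
1 24/25 120/29 -12/25 60/29 5 5 E
2 15/13 30/29 -15/26 15/29 6 5 N
3 120/17 120/101 -60/17 60/101 6 4 W
4 12/5 60/13 -6/5 30/13 7 4 S
5 120/97 24/5 -60/97 12/5 7 3 E
6 15/8 6/5 -15/16 3/5 8 3 N
7 24 24/13 -12 12/13 8 2 W
final 9 2 S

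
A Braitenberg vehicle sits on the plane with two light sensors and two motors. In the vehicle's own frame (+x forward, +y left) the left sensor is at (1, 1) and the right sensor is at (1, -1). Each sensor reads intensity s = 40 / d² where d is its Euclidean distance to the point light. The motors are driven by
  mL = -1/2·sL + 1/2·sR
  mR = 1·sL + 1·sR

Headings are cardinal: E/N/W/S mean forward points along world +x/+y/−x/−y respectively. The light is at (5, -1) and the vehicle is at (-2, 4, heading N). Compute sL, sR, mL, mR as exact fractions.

2/5 5/9 7/90 43/45

left sensor world pos  = (-3, 5); dL² = 100
right sensor world pos = (-1, 5); dR² = 72
sL = 40/100 = 2/5
sR = 40/72 = 5/9
mL = -1/2·sL + 1/2·sR = 7/90
mR = 1·sL + 1·sR = 43/45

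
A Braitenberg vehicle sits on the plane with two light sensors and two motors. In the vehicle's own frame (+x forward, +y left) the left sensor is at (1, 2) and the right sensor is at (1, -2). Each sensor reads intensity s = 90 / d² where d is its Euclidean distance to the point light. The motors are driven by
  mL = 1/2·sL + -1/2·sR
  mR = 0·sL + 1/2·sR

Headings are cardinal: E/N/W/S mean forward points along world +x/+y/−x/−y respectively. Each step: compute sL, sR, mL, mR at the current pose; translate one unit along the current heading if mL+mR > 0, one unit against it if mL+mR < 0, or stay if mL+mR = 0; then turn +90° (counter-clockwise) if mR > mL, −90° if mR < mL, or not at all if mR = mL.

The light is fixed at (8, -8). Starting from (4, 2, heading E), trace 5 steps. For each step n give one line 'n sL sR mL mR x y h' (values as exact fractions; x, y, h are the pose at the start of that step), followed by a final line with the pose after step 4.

n=0: pose=(4,2,E); sL=10/17, sR=90/73; mL=-400/1241, mR=45/73; mL+mR=5/17 → advance +1; mR−mL=1165/1241 → turn +1·90°
n=1: pose=(5,2,N); sL=45/73, sR=45/61; mL=-270/4453, mR=45/122; mL+mR=45/146 → advance +1; mR−mL=3825/8906 → turn +1·90°
n=2: pose=(5,3,W); sL=90/97, sR=18/37; mL=792/3589, mR=9/37; mL+mR=45/97 → advance +1; mR−mL=81/3589 → turn +1·90°
n=3: pose=(4,3,S); sL=45/52, sR=45/68; mL=45/442, mR=45/136; mL+mR=45/104 → advance +1; mR−mL=405/1768 → turn +1·90°
n=4: pose=(4,2,E); sL=10/17, sR=90/73; mL=-400/1241, mR=45/73; mL+mR=5/17 → advance +1; mR−mL=1165/1241 → turn +1·90°

0 10/17 90/73 -400/1241 45/73 4 2 E
1 45/73 45/61 -270/4453 45/122 5 2 N
2 90/97 18/37 792/3589 9/37 5 3 W
3 45/52 45/68 45/442 45/136 4 3 S
4 10/17 90/73 -400/1241 45/73 4 2 E
final 5 2 N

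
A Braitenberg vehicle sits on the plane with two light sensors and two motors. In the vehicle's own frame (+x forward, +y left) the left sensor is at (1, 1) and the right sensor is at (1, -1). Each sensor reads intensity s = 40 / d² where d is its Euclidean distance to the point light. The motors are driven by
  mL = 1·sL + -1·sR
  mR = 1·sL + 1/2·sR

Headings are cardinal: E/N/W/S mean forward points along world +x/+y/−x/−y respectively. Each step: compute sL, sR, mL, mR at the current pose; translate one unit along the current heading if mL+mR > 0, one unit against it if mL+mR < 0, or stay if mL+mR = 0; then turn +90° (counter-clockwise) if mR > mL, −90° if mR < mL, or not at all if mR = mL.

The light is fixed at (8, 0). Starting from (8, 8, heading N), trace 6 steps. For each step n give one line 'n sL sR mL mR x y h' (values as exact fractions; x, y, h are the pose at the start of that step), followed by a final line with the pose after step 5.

n=0: pose=(8,8,N); sL=20/41, sR=20/41; mL=0, mR=30/41; mL+mR=30/41 → advance +1; mR−mL=30/41 → turn +1·90°
n=1: pose=(8,9,W); sL=8/13, sR=40/101; mL=288/1313, mR=1068/1313; mL+mR=1356/1313 → advance +1; mR−mL=60/101 → turn +1·90°
n=2: pose=(7,9,S); sL=5/8, sR=10/17; mL=5/136, mR=125/136; mL+mR=65/68 → advance +1; mR−mL=15/17 → turn +1·90°
n=3: pose=(7,8,E); sL=40/81, sR=40/49; mL=-1280/3969, mR=3580/3969; mL+mR=2300/3969 → advance +1; mR−mL=60/49 → turn +1·90°
n=4: pose=(8,8,N); sL=20/41, sR=20/41; mL=0, mR=30/41; mL+mR=30/41 → advance +1; mR−mL=30/41 → turn +1·90°
n=5: pose=(8,9,W); sL=8/13, sR=40/101; mL=288/1313, mR=1068/1313; mL+mR=1356/1313 → advance +1; mR−mL=60/101 → turn +1·90°

0 20/41 20/41 0 30/41 8 8 N
1 8/13 40/101 288/1313 1068/1313 8 9 W
2 5/8 10/17 5/136 125/136 7 9 S
3 40/81 40/49 -1280/3969 3580/3969 7 8 E
4 20/41 20/41 0 30/41 8 8 N
5 8/13 40/101 288/1313 1068/1313 8 9 W
final 7 9 S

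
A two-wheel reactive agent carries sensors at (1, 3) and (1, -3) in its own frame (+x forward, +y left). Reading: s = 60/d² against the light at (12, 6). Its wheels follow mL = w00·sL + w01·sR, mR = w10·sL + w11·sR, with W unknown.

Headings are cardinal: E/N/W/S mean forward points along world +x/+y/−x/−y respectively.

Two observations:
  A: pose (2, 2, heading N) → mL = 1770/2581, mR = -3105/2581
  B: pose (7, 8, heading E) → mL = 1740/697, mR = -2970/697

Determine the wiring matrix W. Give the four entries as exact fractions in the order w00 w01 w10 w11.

obs A: pose=(2,2,N) → sL=30/89, sR=30/29, mL=1770/2581, mR=-3105/2581
obs B: pose=(7,8,E) → sL=60/41, sR=60/17, mL=1740/697, mR=-2970/697
sensor matrix S = [[30/89, 30/29], [60/41, 60/17]]; det S = -583200/1798957
solve [mL_A; mL_B] = S·[w00; w01] and [mR_A; mR_B] = S·[w10; w11]:
  w00 = 1/2, w01 = 1/2, w10 = -1/2, w11 = -1

1/2 1/2 -1/2 -1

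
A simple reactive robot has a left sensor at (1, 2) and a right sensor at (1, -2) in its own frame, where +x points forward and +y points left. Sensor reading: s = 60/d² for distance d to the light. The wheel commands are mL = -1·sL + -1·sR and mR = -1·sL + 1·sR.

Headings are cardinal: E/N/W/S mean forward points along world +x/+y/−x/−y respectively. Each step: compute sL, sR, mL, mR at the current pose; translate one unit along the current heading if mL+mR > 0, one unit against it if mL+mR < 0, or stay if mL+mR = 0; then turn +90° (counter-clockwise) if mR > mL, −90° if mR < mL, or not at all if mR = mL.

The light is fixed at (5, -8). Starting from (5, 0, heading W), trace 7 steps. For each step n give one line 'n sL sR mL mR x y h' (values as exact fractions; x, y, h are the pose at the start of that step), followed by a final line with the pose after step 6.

0 60/37 60/101 -8280/3737 -3840/3737 5 0 W
1 30/29 6/5 -324/145 24/145 6 0 S
2 12/25 60/53 -2136/1325 864/1325 6 1 E
3 15/26 15/26 -15/13 0 5 1 N
4 60/37 60/101 -8280/3737 -3840/3737 5 0 W
5 30/29 6/5 -324/145 24/145 6 0 S
6 12/25 60/53 -2136/1325 864/1325 6 1 E
final 5 1 N

n=0: pose=(5,0,W); sL=60/37, sR=60/101; mL=-8280/3737, mR=-3840/3737; mL+mR=-120/37 → advance -1; mR−mL=120/101 → turn +1·90°
n=1: pose=(6,0,S); sL=30/29, sR=6/5; mL=-324/145, mR=24/145; mL+mR=-60/29 → advance -1; mR−mL=12/5 → turn +1·90°
n=2: pose=(6,1,E); sL=12/25, sR=60/53; mL=-2136/1325, mR=864/1325; mL+mR=-24/25 → advance -1; mR−mL=120/53 → turn +1·90°
n=3: pose=(5,1,N); sL=15/26, sR=15/26; mL=-15/13, mR=0; mL+mR=-15/13 → advance -1; mR−mL=15/13 → turn +1·90°
n=4: pose=(5,0,W); sL=60/37, sR=60/101; mL=-8280/3737, mR=-3840/3737; mL+mR=-120/37 → advance -1; mR−mL=120/101 → turn +1·90°
n=5: pose=(6,0,S); sL=30/29, sR=6/5; mL=-324/145, mR=24/145; mL+mR=-60/29 → advance -1; mR−mL=12/5 → turn +1·90°
n=6: pose=(6,1,E); sL=12/25, sR=60/53; mL=-2136/1325, mR=864/1325; mL+mR=-24/25 → advance -1; mR−mL=120/53 → turn +1·90°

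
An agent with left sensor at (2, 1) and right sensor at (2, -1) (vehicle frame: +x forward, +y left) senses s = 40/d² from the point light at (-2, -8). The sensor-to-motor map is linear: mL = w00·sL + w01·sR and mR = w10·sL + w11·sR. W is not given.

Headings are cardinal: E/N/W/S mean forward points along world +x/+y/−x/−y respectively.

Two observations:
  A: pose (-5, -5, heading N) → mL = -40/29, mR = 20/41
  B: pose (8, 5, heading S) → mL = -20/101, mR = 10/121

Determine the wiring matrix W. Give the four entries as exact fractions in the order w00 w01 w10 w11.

0 -1 1/2 0

obs A: pose=(-5,-5,N) → sL=40/41, sR=40/29, mL=-40/29, mR=20/41
obs B: pose=(8,5,S) → sL=20/121, sR=20/101, mL=-20/101, mR=10/121
sensor matrix S = [[40/41, 40/29], [20/121, 20/101]]; det S = -505600/14530769
solve [mL_A; mL_B] = S·[w00; w01] and [mR_A; mR_B] = S·[w10; w11]:
  w00 = 0, w01 = -1, w10 = 1/2, w11 = 0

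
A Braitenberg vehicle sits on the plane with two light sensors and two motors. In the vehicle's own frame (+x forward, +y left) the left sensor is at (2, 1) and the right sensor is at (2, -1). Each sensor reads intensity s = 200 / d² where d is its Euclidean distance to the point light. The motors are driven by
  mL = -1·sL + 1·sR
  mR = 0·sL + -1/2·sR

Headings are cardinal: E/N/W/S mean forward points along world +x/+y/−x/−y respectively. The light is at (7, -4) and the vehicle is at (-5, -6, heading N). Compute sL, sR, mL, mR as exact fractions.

200/169 200/121 9600/20449 -100/121

left sensor world pos  = (-6, -4); dL² = 169
right sensor world pos = (-4, -4); dR² = 121
sL = 200/169 = 200/169
sR = 200/121 = 200/121
mL = -1·sL + 1·sR = 9600/20449
mR = 0·sL + -1/2·sR = -100/121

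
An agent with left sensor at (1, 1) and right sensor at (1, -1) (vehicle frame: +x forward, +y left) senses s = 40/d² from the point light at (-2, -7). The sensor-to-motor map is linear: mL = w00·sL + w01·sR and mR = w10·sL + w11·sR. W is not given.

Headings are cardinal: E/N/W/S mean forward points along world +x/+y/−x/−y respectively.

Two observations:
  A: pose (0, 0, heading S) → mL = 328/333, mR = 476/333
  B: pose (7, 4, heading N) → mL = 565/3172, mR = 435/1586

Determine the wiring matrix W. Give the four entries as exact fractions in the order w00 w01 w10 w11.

1/2 1/2 1 1/2

obs A: pose=(0,0,S) → sL=8/9, sR=40/37, mL=328/333, mR=476/333
obs B: pose=(7,4,N) → sL=5/26, sR=10/61, mL=565/3172, mR=435/1586
sensor matrix S = [[8/9, 40/37], [5/26, 10/61]]; det S = -16420/264069
solve [mL_A; mL_B] = S·[w00; w01] and [mR_A; mR_B] = S·[w10; w11]:
  w00 = 1/2, w01 = 1/2, w10 = 1, w11 = 1/2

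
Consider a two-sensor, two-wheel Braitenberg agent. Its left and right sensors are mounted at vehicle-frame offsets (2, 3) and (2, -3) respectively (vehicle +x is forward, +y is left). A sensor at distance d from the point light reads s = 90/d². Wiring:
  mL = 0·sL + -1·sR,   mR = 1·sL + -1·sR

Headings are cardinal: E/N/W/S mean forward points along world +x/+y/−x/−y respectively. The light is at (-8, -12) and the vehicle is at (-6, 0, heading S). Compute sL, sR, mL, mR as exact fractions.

left sensor world pos  = (-3, -2); dL² = 125
right sensor world pos = (-9, -2); dR² = 101
sL = 90/125 = 18/25
sR = 90/101 = 90/101
mL = 0·sL + -1·sR = -90/101
mR = 1·sL + -1·sR = -432/2525

18/25 90/101 -90/101 -432/2525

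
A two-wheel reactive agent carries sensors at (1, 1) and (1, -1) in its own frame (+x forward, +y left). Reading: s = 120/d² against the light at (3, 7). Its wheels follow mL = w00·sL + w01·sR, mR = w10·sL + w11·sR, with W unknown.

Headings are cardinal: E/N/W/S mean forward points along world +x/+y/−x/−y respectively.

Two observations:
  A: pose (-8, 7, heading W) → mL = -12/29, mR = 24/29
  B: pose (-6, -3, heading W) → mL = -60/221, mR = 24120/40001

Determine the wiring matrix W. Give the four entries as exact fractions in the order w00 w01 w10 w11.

obs A: pose=(-8,7,W) → sL=24/29, sR=24/29, mL=-12/29, mR=24/29
obs B: pose=(-6,-3,W) → sL=120/221, sR=120/181, mL=-60/221, mR=24120/40001
sensor matrix S = [[24/29, 24/29], [120/221, 120/181]]; det S = 115200/1160029
solve [mL_A; mL_B] = S·[w00; w01] and [mR_A; mR_B] = S·[w10; w11]:
  w00 = -1/2, w01 = 0, w10 = 1/2, w11 = 1/2

-1/2 0 1/2 1/2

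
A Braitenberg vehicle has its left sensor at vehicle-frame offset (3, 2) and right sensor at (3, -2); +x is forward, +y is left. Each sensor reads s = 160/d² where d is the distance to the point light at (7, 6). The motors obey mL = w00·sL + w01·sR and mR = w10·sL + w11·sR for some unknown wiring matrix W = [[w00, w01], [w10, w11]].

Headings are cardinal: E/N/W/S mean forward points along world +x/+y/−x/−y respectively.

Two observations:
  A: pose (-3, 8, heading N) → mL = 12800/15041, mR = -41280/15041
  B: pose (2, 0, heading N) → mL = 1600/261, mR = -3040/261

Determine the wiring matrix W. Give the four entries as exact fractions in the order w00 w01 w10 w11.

-1 1 -1 -1

obs A: pose=(-3,8,N) → sL=160/169, sR=160/89, mL=12800/15041, mR=-41280/15041
obs B: pose=(2,0,N) → sL=80/29, sR=80/9, mL=1600/261, mR=-3040/261
sensor matrix S = [[160/169, 160/89], [80/29, 80/9]]; det S = 13568000/3925701
solve [mL_A; mL_B] = S·[w00; w01] and [mR_A; mR_B] = S·[w10; w11]:
  w00 = -1, w01 = 1, w10 = -1, w11 = -1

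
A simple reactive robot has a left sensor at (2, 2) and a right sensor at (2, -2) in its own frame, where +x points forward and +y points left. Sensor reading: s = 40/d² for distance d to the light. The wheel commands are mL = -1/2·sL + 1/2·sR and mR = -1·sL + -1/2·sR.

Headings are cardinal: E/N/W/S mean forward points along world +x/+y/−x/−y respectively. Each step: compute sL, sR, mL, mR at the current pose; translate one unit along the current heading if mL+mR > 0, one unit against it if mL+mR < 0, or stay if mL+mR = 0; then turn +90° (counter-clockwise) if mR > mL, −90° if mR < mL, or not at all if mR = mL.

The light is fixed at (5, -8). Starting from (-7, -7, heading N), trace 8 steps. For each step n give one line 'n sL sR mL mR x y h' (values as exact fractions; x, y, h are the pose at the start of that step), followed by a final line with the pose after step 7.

0 8/41 40/109 384/4469 -1692/4469 -7 -7 N
1 5/13 5/13 0 -15/26 -7 -8 E
2 8/25 40/229 -416/5725 -2332/5725 -8 -8 S
3 20/113 20/117 -40/13221 -3470/13221 -8 -7 W
4 8/41 40/109 384/4469 -1692/4469 -7 -7 N
5 5/13 5/13 0 -15/26 -7 -8 E
6 8/25 40/229 -416/5725 -2332/5725 -8 -8 S
7 20/113 20/117 -40/13221 -3470/13221 -8 -7 W
final -7 -7 N

n=0: pose=(-7,-7,N); sL=8/41, sR=40/109; mL=384/4469, mR=-1692/4469; mL+mR=-12/41 → advance -1; mR−mL=-2076/4469 → turn -1·90°
n=1: pose=(-7,-8,E); sL=5/13, sR=5/13; mL=0, mR=-15/26; mL+mR=-15/26 → advance -1; mR−mL=-15/26 → turn -1·90°
n=2: pose=(-8,-8,S); sL=8/25, sR=40/229; mL=-416/5725, mR=-2332/5725; mL+mR=-12/25 → advance -1; mR−mL=-1916/5725 → turn -1·90°
n=3: pose=(-8,-7,W); sL=20/113, sR=20/117; mL=-40/13221, mR=-3470/13221; mL+mR=-30/113 → advance -1; mR−mL=-3430/13221 → turn -1·90°
n=4: pose=(-7,-7,N); sL=8/41, sR=40/109; mL=384/4469, mR=-1692/4469; mL+mR=-12/41 → advance -1; mR−mL=-2076/4469 → turn -1·90°
n=5: pose=(-7,-8,E); sL=5/13, sR=5/13; mL=0, mR=-15/26; mL+mR=-15/26 → advance -1; mR−mL=-15/26 → turn -1·90°
n=6: pose=(-8,-8,S); sL=8/25, sR=40/229; mL=-416/5725, mR=-2332/5725; mL+mR=-12/25 → advance -1; mR−mL=-1916/5725 → turn -1·90°
n=7: pose=(-8,-7,W); sL=20/113, sR=20/117; mL=-40/13221, mR=-3470/13221; mL+mR=-30/113 → advance -1; mR−mL=-3430/13221 → turn -1·90°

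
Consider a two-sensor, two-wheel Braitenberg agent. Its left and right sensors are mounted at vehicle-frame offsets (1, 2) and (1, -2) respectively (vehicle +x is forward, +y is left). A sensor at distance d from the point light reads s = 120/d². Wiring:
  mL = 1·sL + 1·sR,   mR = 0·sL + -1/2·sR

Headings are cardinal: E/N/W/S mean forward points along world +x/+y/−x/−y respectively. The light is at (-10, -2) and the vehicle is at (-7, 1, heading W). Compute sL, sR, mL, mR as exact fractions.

24 120/29 816/29 -60/29

left sensor world pos  = (-8, -1); dL² = 5
right sensor world pos = (-8, 3); dR² = 29
sL = 120/5 = 24
sR = 120/29 = 120/29
mL = 1·sL + 1·sR = 816/29
mR = 0·sL + -1/2·sR = -60/29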